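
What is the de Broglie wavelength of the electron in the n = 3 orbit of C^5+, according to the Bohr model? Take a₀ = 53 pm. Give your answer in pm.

170 pm

The Bohr quantisation condition is nλ = 2πr_n.
r_n = n²a₀/Z = 80 pm
λ = 2πr_n/n = 2π·80/3 = 170 pm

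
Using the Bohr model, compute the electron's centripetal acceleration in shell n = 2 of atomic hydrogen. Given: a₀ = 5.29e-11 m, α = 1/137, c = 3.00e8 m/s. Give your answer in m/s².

5.67e21 m/s²

r = n²a₀/Z = 2.12e-10 m, v = Zαc/n = 1.09e6 m/s
a = v²/r = (1.09e6)² / 2.12e-10 = 5.67e21 m/s²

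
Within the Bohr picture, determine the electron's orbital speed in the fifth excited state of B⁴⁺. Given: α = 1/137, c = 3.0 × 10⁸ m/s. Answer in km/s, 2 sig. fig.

v_n = Zαc/n = 5 × 0.0073 × 3.0 × 10⁸ / 6
    = 1800 km/s

1800 km/s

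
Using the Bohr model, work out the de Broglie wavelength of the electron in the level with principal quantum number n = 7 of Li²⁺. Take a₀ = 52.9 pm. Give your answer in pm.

The Bohr quantisation condition is nλ = 2πr_n.
r_n = n²a₀/Z = 864 pm
λ = 2πr_n/n = 2π·864/7 = 776 pm

776 pm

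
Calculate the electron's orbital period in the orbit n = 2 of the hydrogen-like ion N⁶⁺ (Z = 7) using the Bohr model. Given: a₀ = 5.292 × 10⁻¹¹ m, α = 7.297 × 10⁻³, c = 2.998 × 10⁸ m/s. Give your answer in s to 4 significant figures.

r = n²a₀/Z = 2²·5.292 × 10⁻¹¹/7 = 3.024 × 10⁻¹¹ m
v = Zαc/n = 7·0.007297·2.998 × 10⁸/2 = 7.657 × 10⁶ m/s
T = 2πr/v = 2.482 × 10⁻¹⁷ s

2.482 × 10⁻¹⁷ s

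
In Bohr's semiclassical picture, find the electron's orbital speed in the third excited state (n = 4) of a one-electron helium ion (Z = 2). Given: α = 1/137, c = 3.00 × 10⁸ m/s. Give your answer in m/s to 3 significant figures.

1.09 × 10⁶ m/s

v_n = Zαc/n = 2 × 0.00730 × 3.00 × 10⁸ / 4
    = 1.09 × 10⁶ m/s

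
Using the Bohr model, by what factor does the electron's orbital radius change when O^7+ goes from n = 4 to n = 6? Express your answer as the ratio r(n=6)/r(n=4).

9/4

r ∝ Z^-1 · n^2; with Z fixed, r ∝ n^2.
r(n=6)/r(n=4) = (6/4)^2 = 9/4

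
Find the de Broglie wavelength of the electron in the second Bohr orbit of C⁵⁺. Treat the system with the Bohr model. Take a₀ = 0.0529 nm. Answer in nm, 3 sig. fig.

0.111 nm

The Bohr quantisation condition is nλ = 2πr_n.
r_n = n²a₀/Z = 0.0353 nm
λ = 2πr_n/n = 2π·0.0353/2 = 0.111 nm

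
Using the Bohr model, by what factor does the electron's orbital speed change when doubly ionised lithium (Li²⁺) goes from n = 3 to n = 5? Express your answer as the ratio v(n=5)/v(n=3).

v ∝ Z^1 · n^-1; with Z fixed, v ∝ n^-1.
v(n=5)/v(n=3) = (5/3)^-1 = 3/5

3/5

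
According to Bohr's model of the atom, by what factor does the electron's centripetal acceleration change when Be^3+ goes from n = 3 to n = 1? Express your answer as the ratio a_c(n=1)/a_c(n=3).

81

a_c ∝ Z^3 · n^-4; with Z fixed, a_c ∝ n^-4.
a_c(n=1)/a_c(n=3) = (1/3)^-4 = 81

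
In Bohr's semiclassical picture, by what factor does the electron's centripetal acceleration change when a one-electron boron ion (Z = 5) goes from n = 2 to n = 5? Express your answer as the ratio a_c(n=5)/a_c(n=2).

16/625

a_c ∝ Z^3 · n^-4; with Z fixed, a_c ∝ n^-4.
a_c(n=5)/a_c(n=2) = (5/2)^-4 = 16/625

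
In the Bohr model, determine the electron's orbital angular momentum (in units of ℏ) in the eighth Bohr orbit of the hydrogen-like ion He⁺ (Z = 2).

L_n = nℏ, so L/ℏ = n = 8.

8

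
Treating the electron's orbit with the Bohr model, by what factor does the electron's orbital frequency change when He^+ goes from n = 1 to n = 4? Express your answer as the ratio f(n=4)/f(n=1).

f ∝ Z^2 · n^-3; with Z fixed, f ∝ n^-3.
f(n=4)/f(n=1) = (4/1)^-3 = 1/64

1/64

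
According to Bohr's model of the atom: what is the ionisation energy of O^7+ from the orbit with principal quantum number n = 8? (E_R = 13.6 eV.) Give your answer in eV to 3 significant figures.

13.6 eV

E_n = −E_R·Z²/n² = −13.6 × 8²/8² eV = -13.6 eV
Ionisation energy = −E_n = 13.6 eV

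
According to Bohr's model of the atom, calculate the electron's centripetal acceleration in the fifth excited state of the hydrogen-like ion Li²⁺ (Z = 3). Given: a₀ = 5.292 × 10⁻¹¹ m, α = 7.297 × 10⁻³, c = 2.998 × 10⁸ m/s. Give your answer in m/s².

r = n²a₀/Z = 6.350 × 10⁻¹⁰ m, v = Zαc/n = 1.094 × 10⁶ m/s
a = v²/r = (1.094 × 10⁶)² / 6.350 × 10⁻¹⁰ = 1.884 × 10²¹ m/s²

1.884 × 10²¹ m/s²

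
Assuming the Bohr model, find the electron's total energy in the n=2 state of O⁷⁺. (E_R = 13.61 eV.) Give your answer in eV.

E_n = −E_R·Z²/n² = −13.61 × 8²/2² = -217.8 eV

-217.8 eV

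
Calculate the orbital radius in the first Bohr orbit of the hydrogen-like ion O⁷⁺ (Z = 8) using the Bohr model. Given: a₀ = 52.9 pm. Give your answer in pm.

6.61 pm

r_n = n²a₀/Z = 1² × 52.9 / 8
    = 1 × 52.9 / 8 = 6.61 pm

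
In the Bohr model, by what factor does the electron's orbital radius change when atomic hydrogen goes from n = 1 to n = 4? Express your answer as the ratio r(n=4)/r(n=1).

16

r ∝ Z^-1 · n^2; with Z fixed, r ∝ n^2.
r(n=4)/r(n=1) = (4/1)^2 = 16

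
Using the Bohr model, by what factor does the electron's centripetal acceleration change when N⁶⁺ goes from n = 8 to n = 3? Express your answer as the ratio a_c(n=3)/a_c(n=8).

a_c ∝ Z^3 · n^-4; with Z fixed, a_c ∝ n^-4.
a_c(n=3)/a_c(n=8) = (3/8)^-4 = 4096/81

4096/81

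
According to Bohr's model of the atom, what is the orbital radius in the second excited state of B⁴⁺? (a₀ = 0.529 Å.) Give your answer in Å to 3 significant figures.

r_n = n²a₀/Z = 3² × 0.529 / 5
    = 9 × 0.529 / 5 = 0.952 Å

0.952 Å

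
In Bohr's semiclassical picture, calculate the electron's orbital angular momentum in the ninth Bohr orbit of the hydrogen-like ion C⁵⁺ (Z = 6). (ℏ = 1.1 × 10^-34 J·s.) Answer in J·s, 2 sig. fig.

9.9 × 10^-34 J·s

L_n = nℏ = 9 × 1.1 × 10^-34 = 9.9 × 10^-34 J·s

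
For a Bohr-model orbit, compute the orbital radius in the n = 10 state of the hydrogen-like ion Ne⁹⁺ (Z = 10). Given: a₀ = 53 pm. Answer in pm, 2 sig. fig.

r_n = n²a₀/Z = 10² × 53 / 10
    = 100 × 53 / 10 = 530 pm

530 pm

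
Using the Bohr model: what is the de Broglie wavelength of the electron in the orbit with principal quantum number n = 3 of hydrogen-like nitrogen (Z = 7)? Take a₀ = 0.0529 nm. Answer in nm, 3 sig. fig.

0.142 nm

The Bohr quantisation condition is nλ = 2πr_n.
r_n = n²a₀/Z = 0.0680 nm
λ = 2πr_n/n = 2π·0.0680/3 = 0.142 nm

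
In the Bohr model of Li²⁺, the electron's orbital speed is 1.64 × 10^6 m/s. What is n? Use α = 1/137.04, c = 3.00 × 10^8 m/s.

4

v_n = Zαc/n ⇒ n = Zαc/v = 3 × 0.00730 × 3.00 × 10^8 / 1.64 × 10^6 ≈ 4.00
n = 4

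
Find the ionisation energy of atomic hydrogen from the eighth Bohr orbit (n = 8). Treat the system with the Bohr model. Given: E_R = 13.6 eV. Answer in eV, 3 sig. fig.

0.212 eV

E_n = −E_R·Z²/n² = −13.6 × 1²/8² eV = -0.212 eV
Ionisation energy = −E_n = 0.212 eV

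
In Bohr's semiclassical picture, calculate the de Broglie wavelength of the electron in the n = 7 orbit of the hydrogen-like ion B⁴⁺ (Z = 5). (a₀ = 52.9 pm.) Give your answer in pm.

465 pm

The Bohr quantisation condition is nλ = 2πr_n.
r_n = n²a₀/Z = 518 pm
λ = 2πr_n/n = 2π·518/7 = 465 pm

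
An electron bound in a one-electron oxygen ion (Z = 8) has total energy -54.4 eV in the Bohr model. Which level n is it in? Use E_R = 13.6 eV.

4

E_n = −E_R Z²/n² ⇒ n² = E_R Z²/(−E_n) = 13.6 × 8² / 54.4 ≈ 16.00
n = 4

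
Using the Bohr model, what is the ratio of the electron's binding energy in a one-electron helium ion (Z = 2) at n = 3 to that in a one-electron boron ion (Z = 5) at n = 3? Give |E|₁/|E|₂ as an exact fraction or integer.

4/25

|E| ∝ Z^2 · n^-2
|E|₁/|E|₂ = (2/5)^2 · (3/3)^-2 = 4/25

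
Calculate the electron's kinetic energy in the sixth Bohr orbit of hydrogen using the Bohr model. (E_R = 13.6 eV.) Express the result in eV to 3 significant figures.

0.378 eV

For a Coulomb orbit the virial theorem gives K = −E_n.
E_n = −E_R·Z²/n², so K = E_R·Z²/n² = 13.6 × 1²/6² = 0.378 eV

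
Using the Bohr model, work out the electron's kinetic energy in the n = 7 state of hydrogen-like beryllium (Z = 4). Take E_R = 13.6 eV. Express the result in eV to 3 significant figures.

For a Coulomb orbit the virial theorem gives K = −E_n.
E_n = −E_R·Z²/n², so K = E_R·Z²/n² = 13.6 × 4²/7² = 4.44 eV

4.44 eV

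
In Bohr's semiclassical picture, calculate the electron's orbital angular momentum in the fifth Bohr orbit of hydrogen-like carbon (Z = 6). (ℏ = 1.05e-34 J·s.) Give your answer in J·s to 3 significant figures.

L_n = nℏ = 5 × 1.05e-34 = 5.25e-34 J·s

5.25e-34 J·s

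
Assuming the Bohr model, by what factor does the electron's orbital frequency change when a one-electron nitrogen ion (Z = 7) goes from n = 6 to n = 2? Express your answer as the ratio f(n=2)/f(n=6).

27

f ∝ Z^2 · n^-3; with Z fixed, f ∝ n^-3.
f(n=2)/f(n=6) = (2/6)^-3 = 27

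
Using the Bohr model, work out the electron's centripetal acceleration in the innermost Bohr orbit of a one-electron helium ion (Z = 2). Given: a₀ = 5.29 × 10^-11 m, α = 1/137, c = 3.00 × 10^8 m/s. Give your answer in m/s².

r = n²a₀/Z = 2.65 × 10^-11 m, v = Zαc/n = 4.38 × 10^6 m/s
a = v²/r = (4.38 × 10^6)² / 2.65 × 10^-11 = 7.25 × 10^23 m/s²

7.25 × 10^23 m/s²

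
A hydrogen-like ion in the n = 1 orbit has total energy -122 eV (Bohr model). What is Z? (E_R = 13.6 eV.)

3

E_n = −E_R Z²/n² ⇒ Z² = −E_n n²/E_R = 122 × 1² / 13.6 ≈ 8.97
Z = 3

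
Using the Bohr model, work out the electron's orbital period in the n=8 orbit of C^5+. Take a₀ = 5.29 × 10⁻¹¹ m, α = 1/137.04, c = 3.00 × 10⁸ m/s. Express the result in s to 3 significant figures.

2.16 × 10⁻¹⁵ s

r = n²a₀/Z = 8²·5.29 × 10⁻¹¹/6 = 5.64 × 10⁻¹⁰ m
v = Zαc/n = 6·0.00730·3.00 × 10⁸/8 = 1.64 × 10⁶ m/s
T = 2πr/v = 2.16 × 10⁻¹⁵ s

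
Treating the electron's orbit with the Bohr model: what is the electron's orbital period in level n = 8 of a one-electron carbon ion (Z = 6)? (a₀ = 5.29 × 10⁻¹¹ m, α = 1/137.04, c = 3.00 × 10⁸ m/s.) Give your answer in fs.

r = n²a₀/Z = 8²·5.29 × 10⁻¹¹/6 = 5.64 × 10⁻¹⁰ m
v = Zαc/n = 6·0.00730·3.00 × 10⁸/8 = 1.64 × 10⁶ m/s
T = 2πr/v = 2.16 × 10⁻¹⁵ s = 2.16 fs

2.16 fs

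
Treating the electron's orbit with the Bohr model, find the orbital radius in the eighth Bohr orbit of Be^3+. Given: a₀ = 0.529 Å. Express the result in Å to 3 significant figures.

r_n = n²a₀/Z = 8² × 0.529 / 4
    = 64 × 0.529 / 4 = 8.46 Å

8.46 Å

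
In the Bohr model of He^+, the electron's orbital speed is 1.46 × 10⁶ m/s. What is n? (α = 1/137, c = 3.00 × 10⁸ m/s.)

v_n = Zαc/n ⇒ n = Zαc/v = 2 × 0.00730 × 3.00 × 10⁸ / 1.46 × 10⁶ ≈ 3.00
n = 3

3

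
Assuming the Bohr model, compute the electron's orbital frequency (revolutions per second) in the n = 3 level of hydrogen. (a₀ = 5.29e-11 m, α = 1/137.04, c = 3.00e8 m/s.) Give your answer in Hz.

r = n²a₀/Z = 4.76e-10 m, v = Zαc/n = 7.30e5 m/s
f = v/(2πr) = 2.44e14 Hz

2.44e14 Hz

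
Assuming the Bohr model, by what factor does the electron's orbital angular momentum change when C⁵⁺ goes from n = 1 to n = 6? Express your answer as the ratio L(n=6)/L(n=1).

L = nℏ depends only on n, so L ∝ n.
L(n=6)/L(n=1) = (6/1)^1 = 6

6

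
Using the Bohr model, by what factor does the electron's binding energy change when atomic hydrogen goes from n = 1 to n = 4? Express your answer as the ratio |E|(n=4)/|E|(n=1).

1/16

|E| ∝ Z^2 · n^-2; with Z fixed, |E| ∝ n^-2.
|E|(n=4)/|E|(n=1) = (4/1)^-2 = 1/16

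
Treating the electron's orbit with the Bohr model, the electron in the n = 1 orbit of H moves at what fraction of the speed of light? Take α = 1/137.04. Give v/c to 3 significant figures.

0.00730

v_n = Zαc/n, so v/c = Zα/n = 1 × 0.00730 / 1 = 0.00730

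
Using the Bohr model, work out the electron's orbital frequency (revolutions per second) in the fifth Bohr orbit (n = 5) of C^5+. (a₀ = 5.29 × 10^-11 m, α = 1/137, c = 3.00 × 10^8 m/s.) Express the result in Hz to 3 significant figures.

1.90 × 10^15 Hz

r = n²a₀/Z = 2.20 × 10^-10 m, v = Zαc/n = 2.63 × 10^6 m/s
f = v/(2πr) = 1.90 × 10^15 Hz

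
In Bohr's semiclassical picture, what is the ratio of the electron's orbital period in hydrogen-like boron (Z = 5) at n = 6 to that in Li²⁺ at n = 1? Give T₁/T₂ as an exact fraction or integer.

1944/25

T ∝ Z^-2 · n^3
T₁/T₂ = (5/3)^-2 · (6/1)^3 = 1944/25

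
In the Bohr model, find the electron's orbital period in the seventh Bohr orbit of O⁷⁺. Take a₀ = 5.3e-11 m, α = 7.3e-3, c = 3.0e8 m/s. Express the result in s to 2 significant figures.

r = n²a₀/Z = 7²·5.3e-11/8 = 3.2e-10 m
v = Zαc/n = 8·0.0073·3.0e8/7 = 2.5e6 m/s
T = 2πr/v = 8.1e-16 s

8.1e-16 s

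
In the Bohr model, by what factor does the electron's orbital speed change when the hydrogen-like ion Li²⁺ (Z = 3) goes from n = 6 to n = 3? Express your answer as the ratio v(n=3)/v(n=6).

2

v ∝ Z^1 · n^-1; with Z fixed, v ∝ n^-1.
v(n=3)/v(n=6) = (3/6)^-1 = 2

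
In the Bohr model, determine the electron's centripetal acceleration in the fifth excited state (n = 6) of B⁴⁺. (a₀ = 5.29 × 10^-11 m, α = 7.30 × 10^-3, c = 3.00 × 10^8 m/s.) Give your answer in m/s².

r = n²a₀/Z = 3.81 × 10^-10 m, v = Zαc/n = 1.82 × 10^6 m/s
a = v²/r = (1.82 × 10^6)² / 3.81 × 10^-10 = 8.74 × 10^21 m/s²

8.74 × 10^21 m/s²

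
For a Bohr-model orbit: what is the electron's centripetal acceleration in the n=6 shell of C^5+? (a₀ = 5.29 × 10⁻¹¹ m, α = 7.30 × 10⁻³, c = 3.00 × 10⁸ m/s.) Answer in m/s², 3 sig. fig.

1.51 × 10²² m/s²

r = n²a₀/Z = 3.17 × 10⁻¹⁰ m, v = Zαc/n = 2.19 × 10⁶ m/s
a = v²/r = (2.19 × 10⁶)² / 3.17 × 10⁻¹⁰ = 1.51 × 10²² m/s²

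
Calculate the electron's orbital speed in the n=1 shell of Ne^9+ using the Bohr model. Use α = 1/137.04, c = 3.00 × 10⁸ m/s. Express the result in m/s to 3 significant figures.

v_n = Zαc/n = 10 × 0.00730 × 3.00 × 10⁸ / 1
    = 2.19 × 10⁷ m/s

2.19 × 10⁷ m/s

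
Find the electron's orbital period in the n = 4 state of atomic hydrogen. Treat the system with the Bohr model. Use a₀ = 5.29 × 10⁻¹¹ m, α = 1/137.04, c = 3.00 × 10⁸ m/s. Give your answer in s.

r = n²a₀/Z = 4²·5.29 × 10⁻¹¹/1 = 8.46 × 10⁻¹⁰ m
v = Zαc/n = 1·0.00730·3.00 × 10⁸/4 = 5.47 × 10⁵ m/s
T = 2πr/v = 9.72 × 10⁻¹⁵ s

9.72 × 10⁻¹⁵ s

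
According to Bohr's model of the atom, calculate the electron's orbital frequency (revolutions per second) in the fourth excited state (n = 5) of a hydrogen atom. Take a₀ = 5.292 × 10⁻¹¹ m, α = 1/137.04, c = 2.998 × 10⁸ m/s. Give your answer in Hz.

5.263 × 10¹³ Hz

r = n²a₀/Z = 1.323 × 10⁻⁹ m, v = Zαc/n = 4.375 × 10⁵ m/s
f = v/(2πr) = 5.263 × 10¹³ Hz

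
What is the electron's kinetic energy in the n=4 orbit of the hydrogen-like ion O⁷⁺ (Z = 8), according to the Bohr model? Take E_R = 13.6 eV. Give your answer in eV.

For a Coulomb orbit the virial theorem gives K = −E_n.
E_n = −E_R·Z²/n², so K = E_R·Z²/n² = 13.6 × 8²/4² = 54.4 eV

54.4 eV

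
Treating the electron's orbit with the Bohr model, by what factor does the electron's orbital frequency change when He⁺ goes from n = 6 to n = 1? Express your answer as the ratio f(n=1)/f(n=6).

216

f ∝ Z^2 · n^-3; with Z fixed, f ∝ n^-3.
f(n=1)/f(n=6) = (1/6)^-3 = 216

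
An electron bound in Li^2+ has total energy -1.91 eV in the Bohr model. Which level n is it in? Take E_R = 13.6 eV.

8

E_n = −E_R Z²/n² ⇒ n² = E_R Z²/(−E_n) = 13.6 × 3² / 1.91 ≈ 64.08
n = 8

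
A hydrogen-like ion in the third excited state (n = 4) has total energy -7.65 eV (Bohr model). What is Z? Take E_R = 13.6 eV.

3

E_n = −E_R Z²/n² ⇒ Z² = −E_n n²/E_R = 7.65 × 4² / 13.6 ≈ 9.00
Z = 3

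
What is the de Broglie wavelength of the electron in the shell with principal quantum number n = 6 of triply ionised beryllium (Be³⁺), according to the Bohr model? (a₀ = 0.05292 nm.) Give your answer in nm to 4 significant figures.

The Bohr quantisation condition is nλ = 2πr_n.
r_n = n²a₀/Z = 0.4763 nm
λ = 2πr_n/n = 2π·0.4763/6 = 0.4988 nm

0.4988 nm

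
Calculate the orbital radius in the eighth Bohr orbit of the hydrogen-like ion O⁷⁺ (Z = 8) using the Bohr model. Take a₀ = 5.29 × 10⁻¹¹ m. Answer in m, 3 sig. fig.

4.23 × 10⁻¹⁰ m

r_n = n²a₀/Z = 8² × 5.29 × 10⁻¹¹ / 8
    = 64 × 5.29 × 10⁻¹¹ / 8 = 4.23 × 10⁻¹⁰ m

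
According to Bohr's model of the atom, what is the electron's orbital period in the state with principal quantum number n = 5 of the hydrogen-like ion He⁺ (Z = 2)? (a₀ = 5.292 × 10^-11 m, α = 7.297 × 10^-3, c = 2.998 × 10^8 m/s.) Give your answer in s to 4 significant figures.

4.750 × 10^-15 s

r = n²a₀/Z = 5²·5.292 × 10^-11/2 = 6.615 × 10^-10 m
v = Zαc/n = 2·0.007297·2.998 × 10^8/5 = 8.751 × 10^5 m/s
T = 2πr/v = 4.750 × 10^-15 s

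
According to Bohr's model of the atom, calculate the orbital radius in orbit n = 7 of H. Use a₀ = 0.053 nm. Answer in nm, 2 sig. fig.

r_n = n²a₀/Z = 7² × 0.053 / 1
    = 49 × 0.053 / 1 = 2.6 nm

2.6 nm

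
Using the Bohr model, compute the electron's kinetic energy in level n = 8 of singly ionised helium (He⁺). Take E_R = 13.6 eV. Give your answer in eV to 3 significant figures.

For a Coulomb orbit the virial theorem gives K = −E_n.
E_n = −E_R·Z²/n², so K = E_R·Z²/n² = 13.6 × 2²/8² = 0.850 eV

0.850 eV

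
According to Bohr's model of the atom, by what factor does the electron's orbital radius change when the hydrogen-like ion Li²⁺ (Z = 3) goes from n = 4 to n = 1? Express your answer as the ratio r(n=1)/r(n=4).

1/16

r ∝ Z^-1 · n^2; with Z fixed, r ∝ n^2.
r(n=1)/r(n=4) = (1/4)^2 = 1/16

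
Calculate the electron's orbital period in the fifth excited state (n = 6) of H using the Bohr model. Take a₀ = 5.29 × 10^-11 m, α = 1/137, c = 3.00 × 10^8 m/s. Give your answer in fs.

r = n²a₀/Z = 6²·5.29 × 10^-11/1 = 1.90 × 10^-9 m
v = Zαc/n = 1·0.00730·3.00 × 10^8/6 = 3.65 × 10^5 m/s
T = 2πr/v = 3.28 × 10^-14 s = 32.8 fs

32.8 fs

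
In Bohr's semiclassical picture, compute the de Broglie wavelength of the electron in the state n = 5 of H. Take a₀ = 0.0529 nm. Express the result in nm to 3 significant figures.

The Bohr quantisation condition is nλ = 2πr_n.
r_n = n²a₀/Z = 1.32 nm
λ = 2πr_n/n = 2π·1.32/5 = 1.66 nm

1.66 nm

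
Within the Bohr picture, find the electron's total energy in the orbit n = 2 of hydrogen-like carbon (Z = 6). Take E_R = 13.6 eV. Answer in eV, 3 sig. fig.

E_n = −E_R·Z²/n² = −13.6 × 6²/2² = -122 eV

-122 eV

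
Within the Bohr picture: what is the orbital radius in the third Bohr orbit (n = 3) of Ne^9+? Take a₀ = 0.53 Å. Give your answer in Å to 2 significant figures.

r_n = n²a₀/Z = 3² × 0.53 / 10
    = 9 × 0.53 / 10 = 0.48 Å

0.48 Å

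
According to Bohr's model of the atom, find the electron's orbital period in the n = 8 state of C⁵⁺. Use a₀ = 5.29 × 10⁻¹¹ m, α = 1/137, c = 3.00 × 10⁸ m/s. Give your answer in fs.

r = n²a₀/Z = 8²·5.29 × 10⁻¹¹/6 = 5.64 × 10⁻¹⁰ m
v = Zαc/n = 6·0.00730·3.00 × 10⁸/8 = 1.64 × 10⁶ m/s
T = 2πr/v = 2.16 × 10⁻¹⁵ s = 2.16 fs

2.16 fs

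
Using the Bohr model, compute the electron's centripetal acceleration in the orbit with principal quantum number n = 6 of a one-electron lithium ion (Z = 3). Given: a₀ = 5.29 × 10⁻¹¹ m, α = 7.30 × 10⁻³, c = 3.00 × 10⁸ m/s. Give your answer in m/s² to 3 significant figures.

r = n²a₀/Z = 6.35 × 10⁻¹⁰ m, v = Zαc/n = 1.09 × 10⁶ m/s
a = v²/r = (1.09 × 10⁶)² / 6.35 × 10⁻¹⁰ = 1.89 × 10²¹ m/s²

1.89 × 10²¹ m/s²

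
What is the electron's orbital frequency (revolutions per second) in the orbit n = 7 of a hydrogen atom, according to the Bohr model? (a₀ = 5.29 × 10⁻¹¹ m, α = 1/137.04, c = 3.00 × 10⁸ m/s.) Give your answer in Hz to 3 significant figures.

r = n²a₀/Z = 2.59 × 10⁻⁹ m, v = Zαc/n = 3.13 × 10⁵ m/s
f = v/(2πr) = 1.92 × 10¹³ Hz

1.92 × 10¹³ Hz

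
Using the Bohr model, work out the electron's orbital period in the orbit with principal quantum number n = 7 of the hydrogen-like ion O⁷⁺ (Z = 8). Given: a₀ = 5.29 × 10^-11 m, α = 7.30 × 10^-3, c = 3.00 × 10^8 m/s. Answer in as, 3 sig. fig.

813 as

r = n²a₀/Z = 7²·5.29 × 10^-11/8 = 3.24 × 10^-10 m
v = Zαc/n = 8·0.00730·3.00 × 10^8/7 = 2.50 × 10^6 m/s
T = 2πr/v = 8.13 × 10^-16 s = 813 as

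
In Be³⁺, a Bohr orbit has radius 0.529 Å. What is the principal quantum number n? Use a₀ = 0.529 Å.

r_n = n²a₀/Z ⇒ n² = rZ/a₀ = 0.529 × 4 / 0.529 ≈ 4.00
n = 2

2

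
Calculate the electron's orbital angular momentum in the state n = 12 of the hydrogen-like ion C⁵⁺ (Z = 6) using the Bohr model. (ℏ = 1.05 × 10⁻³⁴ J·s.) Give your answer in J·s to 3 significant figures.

1.26 × 10⁻³³ J·s

L_n = nℏ = 12 × 1.05 × 10⁻³⁴ = 1.26 × 10⁻³³ J·s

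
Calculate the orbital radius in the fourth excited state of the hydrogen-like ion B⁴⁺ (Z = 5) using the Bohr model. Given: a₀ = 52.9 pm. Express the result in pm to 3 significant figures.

264 pm

r_n = n²a₀/Z = 5² × 52.9 / 5
    = 25 × 52.9 / 5 = 264 pm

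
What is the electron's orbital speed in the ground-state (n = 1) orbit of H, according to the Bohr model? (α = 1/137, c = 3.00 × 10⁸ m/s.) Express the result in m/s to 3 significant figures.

2.19 × 10⁶ m/s

v_n = Zαc/n = 1 × 0.00730 × 3.00 × 10⁸ / 1
    = 2.19 × 10⁶ m/s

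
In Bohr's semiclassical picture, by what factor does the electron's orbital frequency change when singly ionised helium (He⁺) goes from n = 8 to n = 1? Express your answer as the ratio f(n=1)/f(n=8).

512

f ∝ Z^2 · n^-3; with Z fixed, f ∝ n^-3.
f(n=1)/f(n=8) = (1/8)^-3 = 512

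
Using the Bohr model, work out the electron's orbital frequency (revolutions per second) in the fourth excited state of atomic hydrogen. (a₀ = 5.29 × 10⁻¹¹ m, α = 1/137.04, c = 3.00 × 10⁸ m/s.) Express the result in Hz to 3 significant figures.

5.27 × 10¹³ Hz

r = n²a₀/Z = 1.32 × 10⁻⁹ m, v = Zαc/n = 4.38 × 10⁵ m/s
f = v/(2πr) = 5.27 × 10¹³ Hz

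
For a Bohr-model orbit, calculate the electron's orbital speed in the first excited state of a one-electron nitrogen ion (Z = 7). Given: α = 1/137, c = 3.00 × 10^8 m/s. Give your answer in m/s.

7.66 × 10^6 m/s

v_n = Zαc/n = 7 × 0.00730 × 3.00 × 10^8 / 2
    = 7.66 × 10^6 m/s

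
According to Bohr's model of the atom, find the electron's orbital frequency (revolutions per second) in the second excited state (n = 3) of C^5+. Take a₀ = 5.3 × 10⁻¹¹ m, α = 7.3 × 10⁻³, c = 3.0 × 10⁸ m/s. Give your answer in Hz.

8.8 × 10¹⁵ Hz

r = n²a₀/Z = 8.0 × 10⁻¹¹ m, v = Zαc/n = 4.4 × 10⁶ m/s
f = v/(2πr) = 8.8 × 10¹⁵ Hz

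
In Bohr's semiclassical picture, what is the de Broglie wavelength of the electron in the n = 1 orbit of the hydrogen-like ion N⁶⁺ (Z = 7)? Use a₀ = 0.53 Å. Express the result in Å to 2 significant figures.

0.48 Å

The Bohr quantisation condition is nλ = 2πr_n.
r_n = n²a₀/Z = 0.076 Å
λ = 2πr_n/n = 2π·0.076/1 = 0.48 Å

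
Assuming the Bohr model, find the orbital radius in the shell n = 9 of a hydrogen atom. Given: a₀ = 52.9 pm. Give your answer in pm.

r_n = n²a₀/Z = 9² × 52.9 / 1
    = 81 × 52.9 / 1 = 4280 pm

4280 pm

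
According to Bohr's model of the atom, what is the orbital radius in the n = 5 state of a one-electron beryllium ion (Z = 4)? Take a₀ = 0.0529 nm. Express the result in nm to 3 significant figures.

r_n = n²a₀/Z = 5² × 0.0529 / 4
    = 25 × 0.0529 / 4 = 0.331 nm

0.331 nm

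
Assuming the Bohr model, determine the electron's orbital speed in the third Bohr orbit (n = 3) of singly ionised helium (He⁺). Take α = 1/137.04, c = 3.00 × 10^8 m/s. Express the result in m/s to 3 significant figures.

v_n = Zαc/n = 2 × 0.00730 × 3.00 × 10^8 / 3
    = 1.46 × 10^6 m/s

1.46 × 10^6 m/s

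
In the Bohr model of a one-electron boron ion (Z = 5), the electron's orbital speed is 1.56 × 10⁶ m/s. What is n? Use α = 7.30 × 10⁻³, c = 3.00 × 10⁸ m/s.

v_n = Zαc/n ⇒ n = Zαc/v = 5 × 0.00730 × 3.00 × 10⁸ / 1.56 × 10⁶ ≈ 7.02
n = 7

7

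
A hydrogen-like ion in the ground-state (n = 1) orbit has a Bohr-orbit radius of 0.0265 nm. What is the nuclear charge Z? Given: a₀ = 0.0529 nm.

2

r_n = n²a₀/Z ⇒ Z = n²a₀/r = 1² × 0.0529 / 0.0265 ≈ 2.00
Z = 2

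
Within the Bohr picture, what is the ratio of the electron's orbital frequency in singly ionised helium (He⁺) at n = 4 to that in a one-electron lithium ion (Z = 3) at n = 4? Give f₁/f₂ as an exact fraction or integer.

4/9

f ∝ Z^2 · n^-3
f₁/f₂ = (2/3)^2 · (4/4)^-3 = 4/9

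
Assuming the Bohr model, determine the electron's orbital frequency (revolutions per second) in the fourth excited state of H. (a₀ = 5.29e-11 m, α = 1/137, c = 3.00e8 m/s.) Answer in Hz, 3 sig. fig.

5.27e13 Hz

r = n²a₀/Z = 1.32e-9 m, v = Zαc/n = 4.38e5 m/s
f = v/(2πr) = 5.27e13 Hz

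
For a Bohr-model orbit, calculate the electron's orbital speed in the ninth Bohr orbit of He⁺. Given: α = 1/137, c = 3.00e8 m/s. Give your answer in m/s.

4.87e5 m/s

v_n = Zαc/n = 2 × 0.00730 × 3.00e8 / 9
    = 4.87e5 m/s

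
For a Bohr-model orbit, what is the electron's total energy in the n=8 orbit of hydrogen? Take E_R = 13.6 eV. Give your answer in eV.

-0.212 eV

E_n = −E_R·Z²/n² = −13.6 × 1²/8² = -0.212 eV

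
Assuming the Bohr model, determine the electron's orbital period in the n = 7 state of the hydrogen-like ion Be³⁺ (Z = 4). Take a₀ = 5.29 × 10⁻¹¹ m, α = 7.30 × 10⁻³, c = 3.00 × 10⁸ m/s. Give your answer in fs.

r = n²a₀/Z = 7²·5.29 × 10⁻¹¹/4 = 6.48 × 10⁻¹⁰ m
v = Zαc/n = 4·0.00730·3.00 × 10⁸/7 = 1.25 × 10⁶ m/s
T = 2πr/v = 3.25 × 10⁻¹⁵ s = 3.25 fs

3.25 fs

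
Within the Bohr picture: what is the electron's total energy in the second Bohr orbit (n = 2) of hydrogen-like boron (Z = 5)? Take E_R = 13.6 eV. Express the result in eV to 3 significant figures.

E_n = −E_R·Z²/n² = −13.6 × 5²/2² = -85.0 eV

-85.0 eV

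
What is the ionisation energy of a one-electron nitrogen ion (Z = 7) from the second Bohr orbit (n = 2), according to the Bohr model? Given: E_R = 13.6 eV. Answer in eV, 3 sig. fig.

E_n = −E_R·Z²/n² = −13.6 × 7²/2² eV = -167 eV
Ionisation energy = −E_n = 167 eV

167 eV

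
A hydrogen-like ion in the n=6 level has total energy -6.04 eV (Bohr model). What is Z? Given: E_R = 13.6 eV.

E_n = −E_R Z²/n² ⇒ Z² = −E_n n²/E_R = 6.04 × 6² / 13.6 ≈ 15.99
Z = 4

4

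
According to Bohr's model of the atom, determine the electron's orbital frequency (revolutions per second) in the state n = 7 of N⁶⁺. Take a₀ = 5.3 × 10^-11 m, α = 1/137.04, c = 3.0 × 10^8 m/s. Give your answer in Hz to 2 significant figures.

r = n²a₀/Z = 3.7 × 10^-10 m, v = Zαc/n = 2.2 × 10^6 m/s
f = v/(2πr) = 9.4 × 10^14 Hz

9.4 × 10^14 Hz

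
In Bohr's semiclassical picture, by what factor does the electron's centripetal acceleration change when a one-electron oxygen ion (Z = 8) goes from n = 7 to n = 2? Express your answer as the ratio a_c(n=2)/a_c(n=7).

2401/16

a_c ∝ Z^3 · n^-4; with Z fixed, a_c ∝ n^-4.
a_c(n=2)/a_c(n=7) = (2/7)^-4 = 2401/16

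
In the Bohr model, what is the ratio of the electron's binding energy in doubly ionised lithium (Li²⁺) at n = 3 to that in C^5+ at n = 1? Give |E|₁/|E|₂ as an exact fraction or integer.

|E| ∝ Z^2 · n^-2
|E|₁/|E|₂ = (3/6)^2 · (3/1)^-2 = 1/36

1/36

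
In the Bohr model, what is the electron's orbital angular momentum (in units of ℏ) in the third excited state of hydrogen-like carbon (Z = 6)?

4

L_n = nℏ, so L/ℏ = n = 4.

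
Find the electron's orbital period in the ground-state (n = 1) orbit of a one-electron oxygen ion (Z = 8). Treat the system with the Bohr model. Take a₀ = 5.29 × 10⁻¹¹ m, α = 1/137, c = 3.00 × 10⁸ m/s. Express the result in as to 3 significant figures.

2.37 as

r = n²a₀/Z = 1²·5.29 × 10⁻¹¹/8 = 6.61 × 10⁻¹² m
v = Zαc/n = 8·0.00730·3.00 × 10⁸/1 = 1.75 × 10⁷ m/s
T = 2πr/v = 2.37 × 10⁻¹⁸ s = 2.37 as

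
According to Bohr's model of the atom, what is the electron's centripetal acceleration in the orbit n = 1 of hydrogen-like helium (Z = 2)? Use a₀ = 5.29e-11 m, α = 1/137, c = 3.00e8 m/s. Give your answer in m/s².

7.25e23 m/s²

r = n²a₀/Z = 2.65e-11 m, v = Zαc/n = 4.38e6 m/s
a = v²/r = (4.38e6)² / 2.65e-11 = 7.25e23 m/s²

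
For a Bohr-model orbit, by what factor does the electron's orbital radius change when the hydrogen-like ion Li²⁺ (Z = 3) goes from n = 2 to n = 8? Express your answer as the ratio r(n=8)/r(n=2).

16

r ∝ Z^-1 · n^2; with Z fixed, r ∝ n^2.
r(n=8)/r(n=2) = (8/2)^2 = 16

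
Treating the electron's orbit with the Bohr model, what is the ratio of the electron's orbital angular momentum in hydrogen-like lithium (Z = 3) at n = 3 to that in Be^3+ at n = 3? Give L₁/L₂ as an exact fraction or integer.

1

L = nℏ is independent of Z.
L₁/L₂ = n₁/n₂ = 3/3 = 1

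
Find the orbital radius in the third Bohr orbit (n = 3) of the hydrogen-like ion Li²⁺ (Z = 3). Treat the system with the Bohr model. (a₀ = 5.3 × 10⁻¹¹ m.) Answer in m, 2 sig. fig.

r_n = n²a₀/Z = 3² × 5.3 × 10⁻¹¹ / 3
    = 9 × 5.3 × 10⁻¹¹ / 3 = 1.6 × 10⁻¹⁰ m

1.6 × 10⁻¹⁰ m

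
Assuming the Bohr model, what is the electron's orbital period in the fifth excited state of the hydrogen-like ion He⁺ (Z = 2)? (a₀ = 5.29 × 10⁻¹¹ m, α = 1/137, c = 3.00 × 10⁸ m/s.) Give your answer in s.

8.20 × 10⁻¹⁵ s

r = n²a₀/Z = 6²·5.29 × 10⁻¹¹/2 = 9.52 × 10⁻¹⁰ m
v = Zαc/n = 2·0.00730·3.00 × 10⁸/6 = 7.30 × 10⁵ m/s
T = 2πr/v = 8.20 × 10⁻¹⁵ s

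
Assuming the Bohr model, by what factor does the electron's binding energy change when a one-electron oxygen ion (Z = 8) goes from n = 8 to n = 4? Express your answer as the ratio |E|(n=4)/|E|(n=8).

|E| ∝ Z^2 · n^-2; with Z fixed, |E| ∝ n^-2.
|E|(n=4)/|E|(n=8) = (4/8)^-2 = 4

4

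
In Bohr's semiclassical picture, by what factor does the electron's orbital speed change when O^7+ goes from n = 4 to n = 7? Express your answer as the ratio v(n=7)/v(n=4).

v ∝ Z^1 · n^-1; with Z fixed, v ∝ n^-1.
v(n=7)/v(n=4) = (7/4)^-1 = 4/7

4/7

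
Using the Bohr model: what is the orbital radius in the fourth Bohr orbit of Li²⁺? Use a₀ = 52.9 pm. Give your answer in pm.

282 pm

r_n = n²a₀/Z = 4² × 52.9 / 3
    = 16 × 52.9 / 3 = 282 pm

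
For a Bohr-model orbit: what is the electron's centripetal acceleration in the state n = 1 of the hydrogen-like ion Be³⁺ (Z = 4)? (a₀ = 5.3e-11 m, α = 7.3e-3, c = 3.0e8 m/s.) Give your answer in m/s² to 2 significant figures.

r = n²a₀/Z = 1.3e-11 m, v = Zαc/n = 8.8e6 m/s
a = v²/r = (8.8e6)² / 1.3e-11 = 5.8e24 m/s²

5.8e24 m/s²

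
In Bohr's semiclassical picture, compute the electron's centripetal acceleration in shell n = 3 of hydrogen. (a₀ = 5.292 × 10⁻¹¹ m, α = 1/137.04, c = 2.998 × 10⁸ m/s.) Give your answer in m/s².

1.117 × 10²¹ m/s²

r = n²a₀/Z = 4.763 × 10⁻¹⁰ m, v = Zαc/n = 7.292 × 10⁵ m/s
a = v²/r = (7.292 × 10⁵)² / 4.763 × 10⁻¹⁰ = 1.117 × 10²¹ m/s²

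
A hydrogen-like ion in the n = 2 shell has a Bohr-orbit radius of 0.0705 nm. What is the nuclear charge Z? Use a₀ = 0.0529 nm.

r_n = n²a₀/Z ⇒ Z = n²a₀/r = 2² × 0.0529 / 0.0705 ≈ 3.00
Z = 3

3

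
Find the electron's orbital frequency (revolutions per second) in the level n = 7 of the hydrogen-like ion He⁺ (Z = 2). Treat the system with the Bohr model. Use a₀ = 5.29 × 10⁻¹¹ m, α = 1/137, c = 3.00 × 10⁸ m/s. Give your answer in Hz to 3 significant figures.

r = n²a₀/Z = 1.30 × 10⁻⁹ m, v = Zαc/n = 6.26 × 10⁵ m/s
f = v/(2πr) = 7.68 × 10¹³ Hz

7.68 × 10¹³ Hz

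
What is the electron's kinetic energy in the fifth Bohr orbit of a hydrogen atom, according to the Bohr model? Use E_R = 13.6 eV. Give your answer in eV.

0.544 eV

For a Coulomb orbit the virial theorem gives K = −E_n.
E_n = −E_R·Z²/n², so K = E_R·Z²/n² = 13.6 × 1²/5² = 0.544 eV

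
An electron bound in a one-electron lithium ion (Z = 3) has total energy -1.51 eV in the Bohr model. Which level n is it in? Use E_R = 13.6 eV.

E_n = −E_R Z²/n² ⇒ n² = E_R Z²/(−E_n) = 13.6 × 3² / 1.51 ≈ 81.06
n = 9

9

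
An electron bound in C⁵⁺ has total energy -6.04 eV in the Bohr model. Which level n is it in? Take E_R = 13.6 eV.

9

E_n = −E_R Z²/n² ⇒ n² = E_R Z²/(−E_n) = 13.6 × 6² / 6.04 ≈ 81.06
n = 9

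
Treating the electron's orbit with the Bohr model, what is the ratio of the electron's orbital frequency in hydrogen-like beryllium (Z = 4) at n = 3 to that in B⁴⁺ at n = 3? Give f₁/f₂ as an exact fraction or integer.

f ∝ Z^2 · n^-3
f₁/f₂ = (4/5)^2 · (3/3)^-3 = 16/25

16/25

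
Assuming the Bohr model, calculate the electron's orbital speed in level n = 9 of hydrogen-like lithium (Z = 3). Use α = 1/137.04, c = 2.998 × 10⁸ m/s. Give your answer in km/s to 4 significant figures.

v_n = Zαc/n = 3 × 0.007297 × 2.998 × 10⁸ / 9
    = 729.2 km/s

729.2 km/s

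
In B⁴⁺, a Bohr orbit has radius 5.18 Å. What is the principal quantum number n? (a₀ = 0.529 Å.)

7

r_n = n²a₀/Z ⇒ n² = rZ/a₀ = 5.18 × 5 / 0.529 ≈ 48.96
n = 7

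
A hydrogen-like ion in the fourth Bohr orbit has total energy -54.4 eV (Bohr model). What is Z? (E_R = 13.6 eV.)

E_n = −E_R Z²/n² ⇒ Z² = −E_n n²/E_R = 54.4 × 4² / 13.6 ≈ 64.00
Z = 8

8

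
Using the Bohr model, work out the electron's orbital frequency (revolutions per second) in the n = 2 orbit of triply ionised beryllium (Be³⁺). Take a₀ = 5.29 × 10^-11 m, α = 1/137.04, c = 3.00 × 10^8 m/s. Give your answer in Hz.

1.32 × 10^16 Hz

r = n²a₀/Z = 5.29 × 10^-11 m, v = Zαc/n = 4.38 × 10^6 m/s
f = v/(2πr) = 1.32 × 10^16 Hz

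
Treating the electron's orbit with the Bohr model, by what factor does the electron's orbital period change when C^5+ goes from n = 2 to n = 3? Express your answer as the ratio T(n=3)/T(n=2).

27/8

T ∝ Z^-2 · n^3; with Z fixed, T ∝ n^3.
T(n=3)/T(n=2) = (3/2)^3 = 27/8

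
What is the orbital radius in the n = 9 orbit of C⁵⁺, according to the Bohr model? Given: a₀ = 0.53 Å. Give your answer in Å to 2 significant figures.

r_n = n²a₀/Z = 9² × 0.53 / 6
    = 81 × 0.53 / 6 = 7.2 Å

7.2 Å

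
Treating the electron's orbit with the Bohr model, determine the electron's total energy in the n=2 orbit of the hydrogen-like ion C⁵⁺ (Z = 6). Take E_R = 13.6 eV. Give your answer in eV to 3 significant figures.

E_n = −E_R·Z²/n² = −13.6 × 6²/2² = -122 eV

-122 eV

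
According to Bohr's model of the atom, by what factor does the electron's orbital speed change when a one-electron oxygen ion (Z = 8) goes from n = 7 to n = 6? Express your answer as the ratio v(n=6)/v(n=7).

7/6

v ∝ Z^1 · n^-1; with Z fixed, v ∝ n^-1.
v(n=6)/v(n=7) = (6/7)^-1 = 7/6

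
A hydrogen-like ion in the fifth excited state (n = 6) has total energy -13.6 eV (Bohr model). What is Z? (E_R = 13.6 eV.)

6

E_n = −E_R Z²/n² ⇒ Z² = −E_n n²/E_R = 13.6 × 6² / 13.6 ≈ 36.00
Z = 6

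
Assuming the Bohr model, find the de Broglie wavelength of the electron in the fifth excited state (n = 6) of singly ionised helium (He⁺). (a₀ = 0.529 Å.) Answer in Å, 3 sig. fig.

9.97 Å

The Bohr quantisation condition is nλ = 2πr_n.
r_n = n²a₀/Z = 9.52 Å
λ = 2πr_n/n = 2π·9.52/6 = 9.97 Å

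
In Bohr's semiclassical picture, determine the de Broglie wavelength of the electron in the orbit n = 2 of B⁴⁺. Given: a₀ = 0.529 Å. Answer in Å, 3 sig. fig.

The Bohr quantisation condition is nλ = 2πr_n.
r_n = n²a₀/Z = 0.423 Å
λ = 2πr_n/n = 2π·0.423/2 = 1.33 Å

1.33 Å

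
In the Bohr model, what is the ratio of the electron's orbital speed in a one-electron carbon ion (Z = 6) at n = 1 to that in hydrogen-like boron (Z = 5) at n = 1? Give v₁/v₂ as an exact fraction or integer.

6/5

v ∝ Z^1 · n^-1
v₁/v₂ = (6/5)^1 · (1/1)^-1 = 6/5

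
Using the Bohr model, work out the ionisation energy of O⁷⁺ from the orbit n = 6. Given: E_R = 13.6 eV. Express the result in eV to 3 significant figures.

24.2 eV

E_n = −E_R·Z²/n² = −13.6 × 8²/6² eV = -24.2 eV
Ionisation energy = −E_n = 24.2 eV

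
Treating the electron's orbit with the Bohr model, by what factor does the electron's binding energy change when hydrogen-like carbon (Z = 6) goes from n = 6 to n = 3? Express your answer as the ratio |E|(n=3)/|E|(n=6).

|E| ∝ Z^2 · n^-2; with Z fixed, |E| ∝ n^-2.
|E|(n=3)/|E|(n=6) = (3/6)^-2 = 4

4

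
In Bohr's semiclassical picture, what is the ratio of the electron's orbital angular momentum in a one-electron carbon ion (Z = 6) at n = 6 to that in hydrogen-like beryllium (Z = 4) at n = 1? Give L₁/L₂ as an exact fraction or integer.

6

L = nℏ is independent of Z.
L₁/L₂ = n₁/n₂ = 6/1 = 6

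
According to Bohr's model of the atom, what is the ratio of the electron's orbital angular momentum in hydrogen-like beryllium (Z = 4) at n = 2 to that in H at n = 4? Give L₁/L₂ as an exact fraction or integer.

1/2

L = nℏ is independent of Z.
L₁/L₂ = n₁/n₂ = 2/4 = 1/2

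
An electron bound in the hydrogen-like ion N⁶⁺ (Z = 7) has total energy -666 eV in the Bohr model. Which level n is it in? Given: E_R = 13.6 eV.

E_n = −E_R Z²/n² ⇒ n² = E_R Z²/(−E_n) = 13.6 × 7² / 666 ≈ 1.00
n = 1

1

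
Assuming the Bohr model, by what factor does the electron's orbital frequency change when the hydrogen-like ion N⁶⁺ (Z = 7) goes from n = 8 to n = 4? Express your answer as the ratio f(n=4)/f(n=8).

f ∝ Z^2 · n^-3; with Z fixed, f ∝ n^-3.
f(n=4)/f(n=8) = (4/8)^-3 = 8

8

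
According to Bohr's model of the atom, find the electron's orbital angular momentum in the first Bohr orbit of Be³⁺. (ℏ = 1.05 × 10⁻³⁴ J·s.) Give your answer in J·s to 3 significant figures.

L_n = nℏ = 1 × 1.05 × 10⁻³⁴ = 1.05 × 10⁻³⁴ J·s

1.05 × 10⁻³⁴ J·s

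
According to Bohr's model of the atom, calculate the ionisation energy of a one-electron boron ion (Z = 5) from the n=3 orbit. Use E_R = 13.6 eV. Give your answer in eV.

E_n = −E_R·Z²/n² = −13.6 × 5²/3² eV = -37.8 eV
Ionisation energy = −E_n = 37.8 eV

37.8 eV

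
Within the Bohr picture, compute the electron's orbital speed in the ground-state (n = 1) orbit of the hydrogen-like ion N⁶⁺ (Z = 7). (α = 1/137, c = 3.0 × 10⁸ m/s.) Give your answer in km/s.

v_n = Zαc/n = 7 × 0.0073 × 3.0 × 10⁸ / 1
    = 1.5 × 10⁴ km/s

1.5 × 10⁴ km/s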